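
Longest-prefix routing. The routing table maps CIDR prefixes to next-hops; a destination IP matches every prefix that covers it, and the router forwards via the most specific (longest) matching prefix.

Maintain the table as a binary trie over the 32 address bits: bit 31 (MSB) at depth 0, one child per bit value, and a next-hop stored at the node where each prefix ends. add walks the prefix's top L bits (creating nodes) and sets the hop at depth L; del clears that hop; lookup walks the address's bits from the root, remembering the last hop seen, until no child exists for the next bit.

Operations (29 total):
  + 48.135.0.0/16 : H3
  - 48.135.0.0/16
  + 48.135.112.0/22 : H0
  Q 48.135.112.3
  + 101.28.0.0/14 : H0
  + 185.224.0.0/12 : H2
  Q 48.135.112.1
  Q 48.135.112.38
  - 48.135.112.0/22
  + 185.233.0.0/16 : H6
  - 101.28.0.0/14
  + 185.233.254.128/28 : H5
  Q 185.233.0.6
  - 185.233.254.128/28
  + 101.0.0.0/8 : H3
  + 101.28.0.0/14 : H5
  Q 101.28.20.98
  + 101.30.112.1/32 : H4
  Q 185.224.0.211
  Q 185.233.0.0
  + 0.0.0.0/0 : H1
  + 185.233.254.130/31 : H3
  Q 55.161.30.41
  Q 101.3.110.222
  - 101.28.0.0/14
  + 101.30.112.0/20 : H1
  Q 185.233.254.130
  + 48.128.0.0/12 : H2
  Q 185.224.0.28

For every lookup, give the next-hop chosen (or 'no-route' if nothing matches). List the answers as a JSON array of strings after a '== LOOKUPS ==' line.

Apply in order:
  + 48.135.0.0/16 (H3) depth=16
  del 48.135.0.0/16 (clear depth 16)
  + 48.135.112.0/22 (H0) depth=22
  lookup 48.135.112.3: bits 0011000010000111011100 walk d0:-→d1:-→d2:-→d3:-→d4:-→d5:-→d6:-→d7:-→d8:-→d9:-→d10:-→d11:-→d12:-→d13:-→d14:-→d15:-→d16:-→d17:-→d18:-→d19:-→d20:-→d21:-→d22:H0 -> H0
  + 101.28.0.0/14 (H0) depth=14
  + 185.224.0.0/12 (H2) depth=12
  lookup 48.135.112.1: bits 0011000010000111011100 walk d0:-→d1:-→d2:-→d3:-→d4:-→d5:-→d6:-→d7:-→d8:-→d9:-→d10:-→d11:-→d12:-→d13:-→d14:-→d15:-→d16:-→d17:-→d18:-→d19:-→d20:-→d21:-→d22:H0 -> H0
  lookup 48.135.112.38: bits 0011000010000111011100 walk d0:-→d1:-→d2:-→d3:-→d4:-→d5:-→d6:-→d7:-→d8:-→d9:-→d10:-→d11:-→d12:-→d13:-→d14:-→d15:-→d16:-→d17:-→d18:-→d19:-→d20:-→d21:-→d22:H0 -> H0
  del 48.135.112.0/22 (clear depth 22)
  + 185.233.0.0/16 (H6) depth=16
  del 101.28.0.0/14 (clear depth 14)
  + 185.233.254.128/28 (H5) depth=28
  lookup 185.233.0.6: bits 1011100111101001 walk d0:-→d1:-→d2:-→d3:-→d4:-→d5:-→d6:-→d7:-→d8:-→d9:-→d10:-→d11:-→d12:H2→d13:-→d14:-→d15:-→d16:H6 -> H6
  del 185.233.254.128/28 (clear depth 28)
  + 101.0.0.0/8 (H3) depth=8
  + 101.28.0.0/14 (H5) depth=14
  lookup 101.28.20.98: bits 01100101000111 walk d0:-→d1:-→d2:-→d3:-→d4:-→d5:-→d6:-→d7:-→d8:H3→d9:-→d10:-→d11:-→d12:-→d13:-→d14:H5 -> H5
  + 101.30.112.1/32 (H4) depth=32
  lookup 185.224.0.211: bits 101110011110 walk d0:-→d1:-→d2:-→d3:-→d4:-→d5:-→d6:-→d7:-→d8:-→d9:-→d10:-→d11:-→d12:H2 -> H2
  lookup 185.233.0.0: bits 1011100111101001 walk d0:-→d1:-→d2:-→d3:-→d4:-→d5:-→d6:-→d7:-→d8:-→d9:-→d10:-→d11:-→d12:H2→d13:-→d14:-→d15:-→d16:H6 -> H6
  + 0.0.0.0/0 (H1) depth=0
  + 185.233.254.130/31 (H3) depth=31
  lookup 55.161.30.41: bits 00110 walk d0:H1→d1:-→d2:-→d3:-→d4:-→d5:- -> H1
  lookup 101.3.110.222: bits 01100101000 walk d0:H1→d1:-→d2:-→d3:-→d4:-→d5:-→d6:-→d7:-→d8:H3→d9:-→d10:-→d11:- -> H3
  del 101.28.0.0/14 (clear depth 14)
  + 101.30.112.0/20 (H1) depth=20
  lookup 185.233.254.130: bits 1011100111101001111111101000001 walk d0:H1→d1:-→d2:-→d3:-→d4:-→d5:-→d6:-→d7:-→d8:-→d9:-→d10:-→d11:-→d12:H2→d13:-→d14:-→d15:-→d16:H6→d17:-→d18:-→d19:-→d20:-→d21:-→d22:-→d23:-→d24:-→d25:-→d26:-→d27:-→d28:-→d29:-→d30:-→d31:H3 -> H3
  + 48.128.0.0/12 (H2) depth=12
  lookup 185.224.0.28: bits 101110011110 walk d0:H1→d1:-→d2:-→d3:-→d4:-→d5:-→d6:-→d7:-→d8:-→d9:-→d10:-→d11:-→d12:H2 -> H2

== LOOKUPS ==
["H0","H0","H0","H6","H5","H2","H6","H1","H3","H3","H2"]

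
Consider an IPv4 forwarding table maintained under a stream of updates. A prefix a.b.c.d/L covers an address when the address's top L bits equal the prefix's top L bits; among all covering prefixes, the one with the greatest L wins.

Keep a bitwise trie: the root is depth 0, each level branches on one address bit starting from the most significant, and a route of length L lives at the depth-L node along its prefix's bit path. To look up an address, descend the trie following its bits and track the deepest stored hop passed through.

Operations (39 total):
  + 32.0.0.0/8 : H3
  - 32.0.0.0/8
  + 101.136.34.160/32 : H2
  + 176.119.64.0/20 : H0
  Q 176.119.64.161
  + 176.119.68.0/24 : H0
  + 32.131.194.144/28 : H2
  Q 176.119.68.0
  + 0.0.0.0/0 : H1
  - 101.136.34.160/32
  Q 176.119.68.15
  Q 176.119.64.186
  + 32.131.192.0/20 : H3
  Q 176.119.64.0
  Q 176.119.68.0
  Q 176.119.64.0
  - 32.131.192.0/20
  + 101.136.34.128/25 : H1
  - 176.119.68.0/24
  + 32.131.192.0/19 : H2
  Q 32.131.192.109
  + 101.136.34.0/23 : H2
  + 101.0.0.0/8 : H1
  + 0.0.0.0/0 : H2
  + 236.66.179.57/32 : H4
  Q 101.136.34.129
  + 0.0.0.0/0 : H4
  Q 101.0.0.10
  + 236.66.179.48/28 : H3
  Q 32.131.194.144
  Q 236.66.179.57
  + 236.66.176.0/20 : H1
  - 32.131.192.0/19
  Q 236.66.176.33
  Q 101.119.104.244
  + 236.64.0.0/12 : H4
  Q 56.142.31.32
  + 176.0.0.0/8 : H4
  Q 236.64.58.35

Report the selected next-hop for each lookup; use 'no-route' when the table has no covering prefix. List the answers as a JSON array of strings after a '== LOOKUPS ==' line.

Process each operation:
  + 32.0.0.0/8 (H3) depth=8
  del 32.0.0.0/8 (clear depth 8)
  + 101.136.34.160/32 (H2) depth=32
  + 176.119.64.0/20 (H0) depth=20
  lookup 176.119.64.161: bits 10110000011101110100 walk d0:-→d1:-→d2:-→d3:-→d4:-→d5:-→d6:-→d7:-→d8:-→d9:-→d10:-→d11:-→d12:-→d13:-→d14:-→d15:-→d16:-→d17:-→d18:-→d19:-→d20:H0 -> H0
  + 176.119.68.0/24 (H0) depth=24
  + 32.131.194.144/28 (H2) depth=28
  lookup 176.119.68.0: bits 101100000111011101000100 walk d0:-→d1:-→d2:-→d3:-→d4:-→d5:-→d6:-→d7:-→d8:-→d9:-→d10:-→d11:-→d12:-→d13:-→d14:-→d15:-→d16:-→d17:-→d18:-→d19:-→d20:H0→d21:-→d22:-→d23:-→d24:H0 -> H0
  + 0.0.0.0/0 (H1) depth=0
  del 101.136.34.160/32 (clear depth 32)
  lookup 176.119.68.15: bits 101100000111011101000100 walk d0:H1→d1:-→d2:-→d3:-→d4:-→d5:-→d6:-→d7:-→d8:-→d9:-→d10:-→d11:-→d12:-→d13:-→d14:-→d15:-→d16:-→d17:-→d18:-→d19:-→d20:H0→d21:-→d22:-→d23:-→d24:H0 -> H0
  lookup 176.119.64.186: bits 101100000111011101000 walk d0:H1→d1:-→d2:-→d3:-→d4:-→d5:-→d6:-→d7:-→d8:-→d9:-→d10:-→d11:-→d12:-→d13:-→d14:-→d15:-→d16:-→d17:-→d18:-→d19:-→d20:H0→d21:- -> H0
  + 32.131.192.0/20 (H3) depth=20
  lookup 176.119.64.0: bits 101100000111011101000 walk d0:H1→d1:-→d2:-→d3:-→d4:-→d5:-→d6:-→d7:-→d8:-→d9:-→d10:-→d11:-→d12:-→d13:-→d14:-→d15:-→d16:-→d17:-→d18:-→d19:-→d20:H0→d21:- -> H0
  lookup 176.119.68.0: bits 101100000111011101000100 walk d0:H1→d1:-→d2:-→d3:-→d4:-→d5:-→d6:-→d7:-→d8:-→d9:-→d10:-→d11:-→d12:-→d13:-→d14:-→d15:-→d16:-→d17:-→d18:-→d19:-→d20:H0→d21:-→d22:-→d23:-→d24:H0 -> H0
  lookup 176.119.64.0: bits 101100000111011101000 walk d0:H1→d1:-→d2:-→d3:-→d4:-→d5:-→d6:-→d7:-→d8:-→d9:-→d10:-→d11:-→d12:-→d13:-→d14:-→d15:-→d16:-→d17:-→d18:-→d19:-→d20:H0→d21:- -> H0
  del 32.131.192.0/20 (clear depth 20)
  + 101.136.34.128/25 (H1) depth=25
  del 176.119.68.0/24 (clear depth 24)
  + 32.131.192.0/19 (H2) depth=19
  lookup 32.131.192.109: bits 0010000010000011110000 walk d0:H1→d1:-→d2:-→d3:-→d4:-→d5:-→d6:-→d7:-→d8:-→d9:-→d10:-→d11:-→d12:-→d13:-→d14:-→d15:-→d16:-→d17:-→d18:-→d19:H2→d20:-→d21:-→d22:- -> H2
  + 101.136.34.0/23 (H2) depth=23
  + 101.0.0.0/8 (H1) depth=8
  + 0.0.0.0/0 (H2) depth=0
  + 236.66.179.57/32 (H4) depth=32
  lookup 101.136.34.129: bits 01100101100010000010001010 walk d0:H2→d1:-→d2:-→d3:-→d4:-→d5:-→d6:-→d7:-→d8:H1→d9:-→d10:-→d11:-→d12:-→d13:-→d14:-→d15:-→d16:-→d17:-→d18:-→d19:-→d20:-→d21:-→d22:-→d23:H2→d24:-→d25:H1→d26:- -> H1
  + 0.0.0.0/0 (H4) depth=0
  lookup 101.0.0.10: bits 01100101 walk d0:H4→d1:-→d2:-→d3:-→d4:-→d5:-→d6:-→d7:-→d8:H1 -> H1
  + 236.66.179.48/28 (H3) depth=28
  lookup 32.131.194.144: bits 0010000010000011110000101001 walk d0:H4→d1:-→d2:-→d3:-→d4:-→d5:-→d6:-→d7:-→d8:-→d9:-→d10:-→d11:-→d12:-→d13:-→d14:-→d15:-→d16:-→d17:-→d18:-→d19:H2→d20:-→d21:-→d22:-→d23:-→d24:-→d25:-→d26:-→d27:-→d28:H2 -> H2
  lookup 236.66.179.57: bits 11101100010000101011001100111001 walk d0:H4→d1:-→d2:-→d3:-→d4:-→d5:-→d6:-→d7:-→d8:-→d9:-→d10:-→d11:-→d12:-→d13:-→d14:-→d15:-→d16:-→d17:-→d18:-→d19:-→d20:-→d21:-→d22:-→d23:-→d24:-→d25:-→d26:-→d27:-→d28:H3→d29:-→d30:-→d31:-→d32:H4 -> H4
  + 236.66.176.0/20 (H1) depth=20
  del 32.131.192.0/19 (clear depth 19)
  lookup 236.66.176.33: bits 1110110001000010101100 walk d0:H4→d1:-→d2:-→d3:-→d4:-→d5:-→d6:-→d7:-→d8:-→d9:-→d10:-→d11:-→d12:-→d13:-→d14:-→d15:-→d16:-→d17:-→d18:-→d19:-→d20:H1→d21:-→d22:- -> H1
  lookup 101.119.104.244: bits 01100101 walk d0:H4→d1:-→d2:-→d3:-→d4:-→d5:-→d6:-→d7:-→d8:H1 -> H1
  + 236.64.0.0/12 (H4) depth=12
  lookup 56.142.31.32: bits 001 walk d0:H4→d1:-→d2:-→d3:- -> H4
  + 176.0.0.0/8 (H4) depth=8
  lookup 236.64.58.35: bits 11101100010000 walk d0:H4→d1:-→d2:-→d3:-→d4:-→d5:-→d6:-→d7:-→d8:-→d9:-→d10:-→d11:-→d12:H4→d13:-→d14:- -> H4

== LOOKUPS ==
["H0","H0","H0","H0","H0","H0","H0","H2","H1","H1","H2","H4","H1","H1","H4","H4"]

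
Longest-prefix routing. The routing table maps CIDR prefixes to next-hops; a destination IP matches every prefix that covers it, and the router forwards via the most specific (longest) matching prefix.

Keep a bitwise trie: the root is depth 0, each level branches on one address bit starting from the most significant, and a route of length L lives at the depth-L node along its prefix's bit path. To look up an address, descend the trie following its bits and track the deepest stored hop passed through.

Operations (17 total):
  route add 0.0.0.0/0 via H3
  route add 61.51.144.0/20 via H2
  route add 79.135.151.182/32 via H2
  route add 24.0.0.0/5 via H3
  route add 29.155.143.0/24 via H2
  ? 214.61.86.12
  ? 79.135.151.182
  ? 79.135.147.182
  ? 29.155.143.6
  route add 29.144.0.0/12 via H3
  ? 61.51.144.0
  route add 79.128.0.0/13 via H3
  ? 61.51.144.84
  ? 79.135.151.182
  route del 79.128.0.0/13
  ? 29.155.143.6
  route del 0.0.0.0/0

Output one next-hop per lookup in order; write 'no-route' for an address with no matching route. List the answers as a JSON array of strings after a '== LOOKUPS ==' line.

Trace:
  + 0.0.0.0/0 (H3) depth=0
  + 61.51.144.0/20 (H2) depth=20
  + 79.135.151.182/32 (H2) depth=32
  + 24.0.0.0/5 (H3) depth=5
  + 29.155.143.0/24 (H2) depth=24
  ? 214.61.86.12  path d0:H3  best=H3
  ? 79.135.151.182  path d0:H3→d1:-→d2:-→d3:-→d4:-→d5:-→d6:-→d7:-→d8:-→d9:-→d10:-→d11:-→d12:-→d13:-→d14:-→d15:-→d16:-→d17:-→d18:-→d19:-→d20:-→d21:-→d22:-→d23:-→d24:-→d25:-→d26:-→d27:-→d28:-→d29:-→d30:-→d31:-→d32:H2  best=H2
  ? 79.135.147.182  path d0:H3→d1:-→d2:-→d3:-→d4:-→d5:-→d6:-→d7:-→d8:-→d9:-→d10:-→d11:-→d12:-→d13:-→d14:-→d15:-→d16:-→d17:-→d18:-→d19:-→d20:-→d21:-  best=H3
  ? 29.155.143.6  path d0:H3→d1:-→d2:-→d3:-→d4:-→d5:H3→d6:-→d7:-→d8:-→d9:-→d10:-→d11:-→d12:-→d13:-→d14:-→d15:-→d16:-→d17:-→d18:-→d19:-→d20:-→d21:-→d22:-→d23:-→d24:H2  best=H2
  + 29.144.0.0/12 (H3) depth=12
  ? 61.51.144.0  path d0:H3→d1:-→d2:-→d3:-→d4:-→d5:-→d6:-→d7:-→d8:-→d9:-→d10:-→d11:-→d12:-→d13:-→d14:-→d15:-→d16:-→d17:-→d18:-→d19:-→d20:H2  best=H2
  + 79.128.0.0/13 (H3) depth=13
  ? 61.51.144.84  path d0:H3→d1:-→d2:-→d3:-→d4:-→d5:-→d6:-→d7:-→d8:-→d9:-→d10:-→d11:-→d12:-→d13:-→d14:-→d15:-→d16:-→d17:-→d18:-→d19:-→d20:H2  best=H2
  ? 79.135.151.182  path d0:H3→d1:-→d2:-→d3:-→d4:-→d5:-→d6:-→d7:-→d8:-→d9:-→d10:-→d11:-→d12:-→d13:H3→d14:-→d15:-→d16:-→d17:-→d18:-→d19:-→d20:-→d21:-→d22:-→d23:-→d24:-→d25:-→d26:-→d27:-→d28:-→d29:-→d30:-→d31:-→d32:H2  best=H2
  del 79.128.0.0/13 (clear depth 13)
  ? 29.155.143.6  path d0:H3→d1:-→d2:-→d3:-→d4:-→d5:H3→d6:-→d7:-→d8:-→d9:-→d10:-→d11:-→d12:H3→d13:-→d14:-→d15:-→d16:-→d17:-→d18:-→d19:-→d20:-→d21:-→d22:-→d23:-→d24:H2  best=H2
  del 0.0.0.0/0 (clear depth 0)

== LOOKUPS ==
["H3","H2","H3","H2","H2","H2","H2","H2"]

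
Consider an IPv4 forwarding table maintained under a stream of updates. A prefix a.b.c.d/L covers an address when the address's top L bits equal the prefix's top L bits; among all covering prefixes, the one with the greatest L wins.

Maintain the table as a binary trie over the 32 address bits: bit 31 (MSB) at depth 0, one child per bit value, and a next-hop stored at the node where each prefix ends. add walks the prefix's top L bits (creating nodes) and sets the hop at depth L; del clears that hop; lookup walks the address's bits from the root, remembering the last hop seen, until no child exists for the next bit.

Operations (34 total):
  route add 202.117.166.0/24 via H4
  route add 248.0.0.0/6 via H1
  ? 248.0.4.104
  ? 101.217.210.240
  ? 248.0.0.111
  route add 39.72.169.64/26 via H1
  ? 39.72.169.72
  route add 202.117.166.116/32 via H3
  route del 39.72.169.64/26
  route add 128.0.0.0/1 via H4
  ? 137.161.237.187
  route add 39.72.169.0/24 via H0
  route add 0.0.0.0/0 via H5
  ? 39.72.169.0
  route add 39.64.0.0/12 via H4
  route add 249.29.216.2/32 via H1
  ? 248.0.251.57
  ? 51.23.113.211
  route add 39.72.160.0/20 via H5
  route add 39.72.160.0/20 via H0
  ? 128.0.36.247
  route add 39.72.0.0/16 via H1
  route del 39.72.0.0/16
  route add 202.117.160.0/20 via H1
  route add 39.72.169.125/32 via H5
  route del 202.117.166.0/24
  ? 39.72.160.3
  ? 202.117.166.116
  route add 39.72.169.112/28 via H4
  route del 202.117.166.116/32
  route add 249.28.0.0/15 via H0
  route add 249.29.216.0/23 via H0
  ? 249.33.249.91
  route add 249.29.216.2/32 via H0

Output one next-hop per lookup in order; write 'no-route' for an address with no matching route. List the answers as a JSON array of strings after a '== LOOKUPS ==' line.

Process each operation:
  add 202.117.166.0/24 -> H4 at depth 24
  add 248.0.0.0/6 -> H1 at depth 6
  ? 248.0.4.104  path d0:-→d1:-→d2:-→d3:-→d4:-→d5:-→d6:H1  best=H1
  ? 101.217.210.240  path d0:-  best=no-route
  ? 248.0.0.111  path d0:-→d1:-→d2:-→d3:-→d4:-→d5:-→d6:H1  best=H1
  add 39.72.169.64/26 -> H1 at depth 26
  ? 39.72.169.72  path d0:-→d1:-→d2:-→d3:-→d4:-→d5:-→d6:-→d7:-→d8:-→d9:-→d10:-→d11:-→d12:-→d13:-→d14:-→d15:-→d16:-→d17:-→d18:-→d19:-→d20:-→d21:-→d22:-→d23:-→d24:-→d25:-→d26:H1  best=H1
  add 202.117.166.116/32 -> H3 at depth 32
  - 39.72.169.64/26 clear@26
  add 128.0.0.0/1 -> H4 at depth 1
  ? 137.161.237.187  path d0:-→d1:H4  best=H4
  add 39.72.169.0/24 -> H0 at depth 24
  add 0.0.0.0/0 -> H5 at depth 0
  ? 39.72.169.0  path d0:H5→d1:-→d2:-→d3:-→d4:-→d5:-→d6:-→d7:-→d8:-→d9:-→d10:-→d11:-→d12:-→d13:-→d14:-→d15:-→d16:-→d17:-→d18:-→d19:-→d20:-→d21:-→d22:-→d23:-→d24:H0→d25:-  best=H0
  add 39.64.0.0/12 -> H4 at depth 12
  add 249.29.216.2/32 -> H1 at depth 32
  ? 248.0.251.57  path d0:H5→d1:H4→d2:-→d3:-→d4:-→d5:-→d6:H1→d7:-  best=H1
  ? 51.23.113.211  path d0:H5→d1:-→d2:-→d3:-  best=H5
  add 39.72.160.0/20 -> H5 at depth 20
  add 39.72.160.0/20 -> H0 at depth 20
  ? 128.0.36.247  path d0:H5→d1:H4  best=H4
  add 39.72.0.0/16 -> H1 at depth 16
  - 39.72.0.0/16 clear@16
  add 202.117.160.0/20 -> H1 at depth 20
  add 39.72.169.125/32 -> H5 at depth 32
  - 202.117.166.0/24 clear@24
  ? 39.72.160.3  path d0:H5→d1:-→d2:-→d3:-→d4:-→d5:-→d6:-→d7:-→d8:-→d9:-→d10:-→d11:-→d12:H4→d13:-→d14:-→d15:-→d16:-→d17:-→d18:-→d19:-→d20:H0  best=H0
  ? 202.117.166.116  path d0:H5→d1:H4→d2:-→d3:-→d4:-→d5:-→d6:-→d7:-→d8:-→d9:-→d10:-→d11:-→d12:-→d13:-→d14:-→d15:-→d16:-→d17:-→d18:-→d19:-→d20:H1→d21:-→d22:-→d23:-→d24:-→d25:-→d26:-→d27:-→d28:-→d29:-→d30:-→d31:-→d32:H3  best=H3
  add 39.72.169.112/28 -> H4 at depth 28
  - 202.117.166.116/32 clear@32
  add 249.28.0.0/15 -> H0 at depth 15
  add 249.29.216.0/23 -> H0 at depth 23
  ? 249.33.249.91  path d0:H5→d1:H4→d2:-→d3:-→d4:-→d5:-→d6:H1→d7:-→d8:-→d9:-→d10:-  best=H1
  add 249.29.216.2/32 -> H0 at depth 32

== LOOKUPS ==
["H1","no-route","H1","H1","H4","H0","H1","H5","H4","H0","H3","H1"]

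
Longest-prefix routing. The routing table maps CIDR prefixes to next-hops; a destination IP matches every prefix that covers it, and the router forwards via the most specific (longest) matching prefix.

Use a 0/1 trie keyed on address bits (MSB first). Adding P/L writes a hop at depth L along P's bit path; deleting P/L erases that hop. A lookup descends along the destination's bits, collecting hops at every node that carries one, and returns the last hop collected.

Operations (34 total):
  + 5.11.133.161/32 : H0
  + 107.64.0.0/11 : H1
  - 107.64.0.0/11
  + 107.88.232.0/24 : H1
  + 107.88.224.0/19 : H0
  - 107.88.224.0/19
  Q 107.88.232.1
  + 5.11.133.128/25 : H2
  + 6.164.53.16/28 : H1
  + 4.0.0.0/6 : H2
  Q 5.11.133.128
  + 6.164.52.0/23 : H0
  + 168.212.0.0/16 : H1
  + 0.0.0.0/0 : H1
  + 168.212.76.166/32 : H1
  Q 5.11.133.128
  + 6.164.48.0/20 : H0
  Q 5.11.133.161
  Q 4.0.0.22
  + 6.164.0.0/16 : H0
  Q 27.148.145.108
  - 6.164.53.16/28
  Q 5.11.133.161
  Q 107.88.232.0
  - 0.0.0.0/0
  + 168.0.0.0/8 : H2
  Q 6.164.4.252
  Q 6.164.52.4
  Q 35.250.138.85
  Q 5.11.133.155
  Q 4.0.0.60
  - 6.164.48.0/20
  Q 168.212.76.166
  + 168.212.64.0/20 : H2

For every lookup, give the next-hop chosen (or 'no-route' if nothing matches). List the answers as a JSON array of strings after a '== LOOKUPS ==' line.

Process each operation:
  add 5.11.133.161/32 -> H0 at depth 32
  add 107.64.0.0/11 -> H1 at depth 11
  del 107.64.0.0/11 (clear depth 11)
  add 107.88.232.0/24 -> H1 at depth 24
  add 107.88.224.0/19 -> H0 at depth 19
  del 107.88.224.0/19 (clear depth 19)
  Q 107.88.232.1: descend 011010110101100011101000 ; hops seen [H1] ; pick H1
  add 5.11.133.128/25 -> H2 at depth 25
  add 6.164.53.16/28 -> H1 at depth 28
  add 4.0.0.0/6 -> H2 at depth 6
  Q 5.11.133.128: descend 00000101000010111000010110 ; hops seen [H2,H2] ; pick H2
  add 6.164.52.0/23 -> H0 at depth 23
  add 168.212.0.0/16 -> H1 at depth 16
  add 0.0.0.0/0 -> H1 at depth 0
  add 168.212.76.166/32 -> H1 at depth 32
  Q 5.11.133.128: descend 00000101000010111000010110 ; hops seen [H1,H2,H2] ; pick H2
  add 6.164.48.0/20 -> H0 at depth 20
  Q 5.11.133.161: descend 00000101000010111000010110100001 ; hops seen [H1,H2,H2,H0] ; pick H0
  Q 4.0.0.22: descend 0000010 ; hops seen [H1,H2] ; pick H2
  add 6.164.0.0/16 -> H0 at depth 16
  Q 27.148.145.108: descend 000 ; hops seen [H1] ; pick H1
  del 6.164.53.16/28 (clear depth 28)
  Q 5.11.133.161: descend 00000101000010111000010110100001 ; hops seen [H1,H2,H2,H0] ; pick H0
  Q 107.88.232.0: descend 011010110101100011101000 ; hops seen [H1,H1] ; pick H1
  del 0.0.0.0/0 (clear depth 0)
  add 168.0.0.0/8 -> H2 at depth 8
  Q 6.164.4.252: descend 000001101010010000 ; hops seen [H2,H0] ; pick H0
  Q 6.164.52.4: descend 00000110101001000011010 ; hops seen [H2,H0,H0,H0] ; pick H0
  Q 35.250.138.85: descend 00 ; hops seen [∅] ; pick no-route
  Q 5.11.133.155: descend 00000101000010111000010110 ; hops seen [H2,H2] ; pick H2
  Q 4.0.0.60: descend 0000010 ; hops seen [H2] ; pick H2
  del 6.164.48.0/20 (clear depth 20)
  Q 168.212.76.166: descend 10101000110101000100110010100110 ; hops seen [H2,H1,H1] ; pick H1
  add 168.212.64.0/20 -> H2 at depth 20

== LOOKUPS ==
["H1","H2","H2","H0","H2","H1","H0","H1","H0","H0","no-route","H2","H2","H1"]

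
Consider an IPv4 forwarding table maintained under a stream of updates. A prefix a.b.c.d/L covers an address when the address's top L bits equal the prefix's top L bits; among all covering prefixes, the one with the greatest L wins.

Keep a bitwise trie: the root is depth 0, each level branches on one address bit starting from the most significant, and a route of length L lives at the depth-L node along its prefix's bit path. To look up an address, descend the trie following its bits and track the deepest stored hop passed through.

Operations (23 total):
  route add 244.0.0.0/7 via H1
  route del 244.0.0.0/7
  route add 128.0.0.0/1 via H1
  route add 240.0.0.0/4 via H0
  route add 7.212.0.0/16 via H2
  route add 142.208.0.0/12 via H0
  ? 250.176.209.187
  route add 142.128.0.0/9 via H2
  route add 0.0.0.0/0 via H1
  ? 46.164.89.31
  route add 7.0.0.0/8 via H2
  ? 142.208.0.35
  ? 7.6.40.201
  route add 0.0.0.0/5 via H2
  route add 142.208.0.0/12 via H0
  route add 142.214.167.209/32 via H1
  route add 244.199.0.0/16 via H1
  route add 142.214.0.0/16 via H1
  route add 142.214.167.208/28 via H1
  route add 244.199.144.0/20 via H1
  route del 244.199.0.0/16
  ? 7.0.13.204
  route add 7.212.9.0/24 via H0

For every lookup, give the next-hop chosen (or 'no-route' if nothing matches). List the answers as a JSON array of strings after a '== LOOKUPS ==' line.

Apply in order:
  + 244.0.0.0/7 (H1) depth=7
  del 244.0.0.0/7 (clear depth 7)
  + 128.0.0.0/1 (H1) depth=1
  + 240.0.0.0/4 (H0) depth=4
  + 7.212.0.0/16 (H2) depth=16
  + 142.208.0.0/12 (H0) depth=12
  Q 250.176.209.187: descend 1111 ; hops seen [H1,H0] ; pick H0
  + 142.128.0.0/9 (H2) depth=9
  + 0.0.0.0/0 (H1) depth=0
  Q 46.164.89.31: descend 00 ; hops seen [H1] ; pick H1
  + 7.0.0.0/8 (H2) depth=8
  Q 142.208.0.35: descend 100011101101 ; hops seen [H1,H1,H2,H0] ; pick H0
  Q 7.6.40.201: descend 00000111 ; hops seen [H1,H2] ; pick H2
  + 0.0.0.0/5 (H2) depth=5
  + 142.208.0.0/12 (H0) depth=12
  + 142.214.167.209/32 (H1) depth=32
  + 244.199.0.0/16 (H1) depth=16
  + 142.214.0.0/16 (H1) depth=16
  + 142.214.167.208/28 (H1) depth=28
  + 244.199.144.0/20 (H1) depth=20
  del 244.199.0.0/16 (clear depth 16)
  Q 7.0.13.204: descend 00000111 ; hops seen [H1,H2,H2] ; pick H2
  + 7.212.9.0/24 (H0) depth=24

== LOOKUPS ==
["H0","H1","H0","H2","H2"]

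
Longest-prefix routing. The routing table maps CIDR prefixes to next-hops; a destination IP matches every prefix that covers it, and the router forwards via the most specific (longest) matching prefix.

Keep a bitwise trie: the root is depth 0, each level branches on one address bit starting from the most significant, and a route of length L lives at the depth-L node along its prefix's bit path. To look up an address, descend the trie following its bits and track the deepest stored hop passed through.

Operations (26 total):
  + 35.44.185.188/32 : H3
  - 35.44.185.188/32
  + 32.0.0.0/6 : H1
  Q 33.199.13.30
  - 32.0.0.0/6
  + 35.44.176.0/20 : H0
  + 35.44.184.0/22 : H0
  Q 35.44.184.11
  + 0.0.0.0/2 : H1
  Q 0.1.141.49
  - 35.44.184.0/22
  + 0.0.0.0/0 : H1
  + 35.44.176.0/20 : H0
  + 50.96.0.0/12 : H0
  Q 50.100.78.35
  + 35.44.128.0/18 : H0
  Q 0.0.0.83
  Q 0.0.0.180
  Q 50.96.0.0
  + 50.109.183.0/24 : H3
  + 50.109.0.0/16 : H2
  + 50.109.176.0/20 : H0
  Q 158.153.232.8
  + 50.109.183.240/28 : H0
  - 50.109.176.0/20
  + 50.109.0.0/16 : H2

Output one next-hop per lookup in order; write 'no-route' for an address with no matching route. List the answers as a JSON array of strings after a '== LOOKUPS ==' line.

Trace:
  + 35.44.185.188/32 (H3) depth=32
  - 35.44.185.188/32 clear@32
  + 32.0.0.0/6 (H1) depth=6
  lookup 33.199.13.30: bits 001000 walk d0:-→d1:-→d2:-→d3:-→d4:-→d5:-→d6:H1 -> H1
  - 32.0.0.0/6 clear@6
  + 35.44.176.0/20 (H0) depth=20
  + 35.44.184.0/22 (H0) depth=22
  lookup 35.44.184.11: bits 00100011001011001011100 walk d0:-→d1:-→d2:-→d3:-→d4:-→d5:-→d6:-→d7:-→d8:-→d9:-→d10:-→d11:-→d12:-→d13:-→d14:-→d15:-→d16:-→d17:-→d18:-→d19:-→d20:H0→d21:-→d22:H0→d23:- -> H0
  + 0.0.0.0/2 (H1) depth=2
  lookup 0.1.141.49: bits 00 walk d0:-→d1:-→d2:H1 -> H1
  - 35.44.184.0/22 clear@22
  + 0.0.0.0/0 (H1) depth=0
  + 35.44.176.0/20 (H0) depth=20
  + 50.96.0.0/12 (H0) depth=12
  lookup 50.100.78.35: bits 001100100110 walk d0:H1→d1:-→d2:H1→d3:-→d4:-→d5:-→d6:-→d7:-→d8:-→d9:-→d10:-→d11:-→d12:H0 -> H0
  + 35.44.128.0/18 (H0) depth=18
  lookup 0.0.0.83: bits 00 walk d0:H1→d1:-→d2:H1 -> H1
  lookup 0.0.0.180: bits 00 walk d0:H1→d1:-→d2:H1 -> H1
  lookup 50.96.0.0: bits 001100100110 walk d0:H1→d1:-→d2:H1→d3:-→d4:-→d5:-→d6:-→d7:-→d8:-→d9:-→d10:-→d11:-→d12:H0 -> H0
  + 50.109.183.0/24 (H3) depth=24
  + 50.109.0.0/16 (H2) depth=16
  + 50.109.176.0/20 (H0) depth=20
  lookup 158.153.232.8: bits ε walk d0:H1 -> H1
  + 50.109.183.240/28 (H0) depth=28
  - 50.109.176.0/20 clear@20
  + 50.109.0.0/16 (H2) depth=16

== LOOKUPS ==
["H1","H0","H1","H0","H1","H1","H0","H1"]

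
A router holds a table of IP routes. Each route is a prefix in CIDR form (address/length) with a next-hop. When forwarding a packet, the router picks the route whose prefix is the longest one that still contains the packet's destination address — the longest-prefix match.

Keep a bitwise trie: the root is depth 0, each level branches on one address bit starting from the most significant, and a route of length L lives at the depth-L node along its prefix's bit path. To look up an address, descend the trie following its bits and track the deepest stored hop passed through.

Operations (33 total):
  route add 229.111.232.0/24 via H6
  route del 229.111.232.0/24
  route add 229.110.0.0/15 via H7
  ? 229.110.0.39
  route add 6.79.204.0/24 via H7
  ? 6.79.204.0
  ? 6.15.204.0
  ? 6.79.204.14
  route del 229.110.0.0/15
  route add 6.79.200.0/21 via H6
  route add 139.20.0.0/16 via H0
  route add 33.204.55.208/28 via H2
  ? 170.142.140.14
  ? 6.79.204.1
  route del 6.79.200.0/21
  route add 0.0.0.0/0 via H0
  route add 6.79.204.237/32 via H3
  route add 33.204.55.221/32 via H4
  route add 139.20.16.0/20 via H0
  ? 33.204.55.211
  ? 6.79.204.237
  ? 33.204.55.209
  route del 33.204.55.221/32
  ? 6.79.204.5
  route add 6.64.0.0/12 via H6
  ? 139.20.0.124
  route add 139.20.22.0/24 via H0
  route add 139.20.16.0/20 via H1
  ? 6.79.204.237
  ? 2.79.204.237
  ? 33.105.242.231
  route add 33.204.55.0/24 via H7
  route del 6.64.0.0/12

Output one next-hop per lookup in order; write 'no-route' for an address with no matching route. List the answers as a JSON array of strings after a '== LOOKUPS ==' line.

Trace:
  add 229.111.232.0/24 -> H6 at depth 24
  del 229.111.232.0/24 (clear depth 24)
  add 229.110.0.0/15 -> H7 at depth 15
  lookup 229.110.0.39: bits 111001010110111 walk d0:-→d1:-→d2:-→d3:-→d4:-→d5:-→d6:-→d7:-→d8:-→d9:-→d10:-→d11:-→d12:-→d13:-→d14:-→d15:H7 -> H7
  add 6.79.204.0/24 -> H7 at depth 24
  lookup 6.79.204.0: bits 000001100100111111001100 walk d0:-→d1:-→d2:-→d3:-→d4:-→d5:-→d6:-→d7:-→d8:-→d9:-→d10:-→d11:-→d12:-→d13:-→d14:-→d15:-→d16:-→d17:-→d18:-→d19:-→d20:-→d21:-→d22:-→d23:-→d24:H7 -> H7
  lookup 6.15.204.0: bits 000001100 walk d0:-→d1:-→d2:-→d3:-→d4:-→d5:-→d6:-→d7:-→d8:-→d9:- -> no-route
  lookup 6.79.204.14: bits 000001100100111111001100 walk d0:-→d1:-→d2:-→d3:-→d4:-→d5:-→d6:-→d7:-→d8:-→d9:-→d10:-→d11:-→d12:-→d13:-→d14:-→d15:-→d16:-→d17:-→d18:-→d19:-→d20:-→d21:-→d22:-→d23:-→d24:H7 -> H7
  del 229.110.0.0/15 (clear depth 15)
  add 6.79.200.0/21 -> H6 at depth 21
  add 139.20.0.0/16 -> H0 at depth 16
  add 33.204.55.208/28 -> H2 at depth 28
  lookup 170.142.140.14: bits 10 walk d0:-→d1:-→d2:- -> no-route
  lookup 6.79.204.1: bits 000001100100111111001100 walk d0:-→d1:-→d2:-→d3:-→d4:-→d5:-→d6:-→d7:-→d8:-→d9:-→d10:-→d11:-→d12:-→d13:-→d14:-→d15:-→d16:-→d17:-→d18:-→d19:-→d20:-→d21:H6→d22:-→d23:-→d24:H7 -> H7
  del 6.79.200.0/21 (clear depth 21)
  add 0.0.0.0/0 -> H0 at depth 0
  add 6.79.204.237/32 -> H3 at depth 32
  add 33.204.55.221/32 -> H4 at depth 32
  add 139.20.16.0/20 -> H0 at depth 20
  lookup 33.204.55.211: bits 0010000111001100001101111101 walk d0:H0→d1:-→d2:-→d3:-→d4:-→d5:-→d6:-→d7:-→d8:-→d9:-→d10:-→d11:-→d12:-→d13:-→d14:-→d15:-→d16:-→d17:-→d18:-→d19:-→d20:-→d21:-→d22:-→d23:-→d24:-→d25:-→d26:-→d27:-→d28:H2 -> H2
  lookup 6.79.204.237: bits 00000110010011111100110011101101 walk d0:H0→d1:-→d2:-→d3:-→d4:-→d5:-→d6:-→d7:-→d8:-→d9:-→d10:-→d11:-→d12:-→d13:-→d14:-→d15:-→d16:-→d17:-→d18:-→d19:-→d20:-→d21:-→d22:-→d23:-→d24:H7→d25:-→d26:-→d27:-→d28:-→d29:-→d30:-→d31:-→d32:H3 -> H3
  lookup 33.204.55.209: bits 0010000111001100001101111101 walk d0:H0→d1:-→d2:-→d3:-→d4:-→d5:-→d6:-→d7:-→d8:-→d9:-→d10:-→d11:-→d12:-→d13:-→d14:-→d15:-→d16:-→d17:-→d18:-→d19:-→d20:-→d21:-→d22:-→d23:-→d24:-→d25:-→d26:-→d27:-→d28:H2 -> H2
  del 33.204.55.221/32 (clear depth 32)
  lookup 6.79.204.5: bits 000001100100111111001100 walk d0:H0→d1:-→d2:-→d3:-→d4:-→d5:-→d6:-→d7:-→d8:-→d9:-→d10:-→d11:-→d12:-→d13:-→d14:-→d15:-→d16:-→d17:-→d18:-→d19:-→d20:-→d21:-→d22:-→d23:-→d24:H7 -> H7
  add 6.64.0.0/12 -> H6 at depth 12
  lookup 139.20.0.124: bits 1000101100010100000 walk d0:H0→d1:-→d2:-→d3:-→d4:-→d5:-→d6:-→d7:-→d8:-→d9:-→d10:-→d11:-→d12:-→d13:-→d14:-→d15:-→d16:H0→d17:-→d18:-→d19:- -> H0
  add 139.20.22.0/24 -> H0 at depth 24
  add 139.20.16.0/20 -> H1 at depth 20
  lookup 6.79.204.237: bits 00000110010011111100110011101101 walk d0:H0→d1:-→d2:-→d3:-→d4:-→d5:-→d6:-→d7:-→d8:-→d9:-→d10:-→d11:-→d12:H6→d13:-→d14:-→d15:-→d16:-→d17:-→d18:-→d19:-→d20:-→d21:-→d22:-→d23:-→d24:H7→d25:-→d26:-→d27:-→d28:-→d29:-→d30:-→d31:-→d32:H3 -> H3
  lookup 2.79.204.237: bits 00000 walk d0:H0→d1:-→d2:-→d3:-→d4:-→d5:- -> H0
  lookup 33.105.242.231: bits 00100001 walk d0:H0→d1:-→d2:-→d3:-→d4:-→d5:-→d6:-→d7:-→d8:- -> H0
  add 33.204.55.0/24 -> H7 at depth 24
  del 6.64.0.0/12 (clear depth 12)

== LOOKUPS ==
["H7","H7","no-route","H7","no-route","H7","H2","H3","H2","H7","H0","H3","H0","H0"]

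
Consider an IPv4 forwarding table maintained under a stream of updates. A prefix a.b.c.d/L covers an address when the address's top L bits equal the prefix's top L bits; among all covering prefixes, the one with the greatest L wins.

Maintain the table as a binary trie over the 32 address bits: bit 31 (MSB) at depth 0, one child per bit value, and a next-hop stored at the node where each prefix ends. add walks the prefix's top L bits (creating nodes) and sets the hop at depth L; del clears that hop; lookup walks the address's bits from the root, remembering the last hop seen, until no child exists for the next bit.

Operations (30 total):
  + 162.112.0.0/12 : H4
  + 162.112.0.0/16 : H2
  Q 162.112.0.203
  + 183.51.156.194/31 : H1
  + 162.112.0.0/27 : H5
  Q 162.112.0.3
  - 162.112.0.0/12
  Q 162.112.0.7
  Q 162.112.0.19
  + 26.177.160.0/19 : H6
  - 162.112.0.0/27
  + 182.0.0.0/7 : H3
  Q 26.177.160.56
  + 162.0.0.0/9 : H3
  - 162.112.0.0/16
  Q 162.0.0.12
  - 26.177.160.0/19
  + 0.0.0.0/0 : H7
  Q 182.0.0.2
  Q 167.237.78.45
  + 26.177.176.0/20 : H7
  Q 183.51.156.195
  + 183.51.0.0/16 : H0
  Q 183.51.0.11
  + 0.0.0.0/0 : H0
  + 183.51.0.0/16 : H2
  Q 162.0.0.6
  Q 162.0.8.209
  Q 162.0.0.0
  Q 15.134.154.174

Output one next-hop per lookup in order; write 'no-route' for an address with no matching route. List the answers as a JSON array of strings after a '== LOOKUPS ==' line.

Process each operation:
  + 162.112.0.0/12 (H4) depth=12
  + 162.112.0.0/16 (H2) depth=16
  Q 162.112.0.203: descend 1010001001110000 ; hops seen [H4,H2] ; pick H2
  + 183.51.156.194/31 (H1) depth=31
  + 162.112.0.0/27 (H5) depth=27
  Q 162.112.0.3: descend 101000100111000000000000000 ; hops seen [H4,H2,H5] ; pick H5
  del 162.112.0.0/12 (clear depth 12)
  Q 162.112.0.7: descend 101000100111000000000000000 ; hops seen [H2,H5] ; pick H5
  Q 162.112.0.19: descend 101000100111000000000000000 ; hops seen [H2,H5] ; pick H5
  + 26.177.160.0/19 (H6) depth=19
  del 162.112.0.0/27 (clear depth 27)
  + 182.0.0.0/7 (H3) depth=7
  Q 26.177.160.56: descend 0001101010110001101 ; hops seen [H6] ; pick H6
  + 162.0.0.0/9 (H3) depth=9
  del 162.112.0.0/16 (clear depth 16)
  Q 162.0.0.12: descend 101000100 ; hops seen [H3] ; pick H3
  del 26.177.160.0/19 (clear depth 19)
  + 0.0.0.0/0 (H7) depth=0
  Q 182.0.0.2: descend 1011011 ; hops seen [H7,H3] ; pick H3
  Q 167.237.78.45: descend 10100 ; hops seen [H7] ; pick H7
  + 26.177.176.0/20 (H7) depth=20
  Q 183.51.156.195: descend 1011011100110011100111001100001 ; hops seen [H7,H3,H1] ; pick H1
  + 183.51.0.0/16 (H0) depth=16
  Q 183.51.0.11: descend 1011011100110011 ; hops seen [H7,H3,H0] ; pick H0
  + 0.0.0.0/0 (H0) depth=0
  + 183.51.0.0/16 (H2) depth=16
  Q 162.0.0.6: descend 101000100 ; hops seen [H0,H3] ; pick H3
  Q 162.0.8.209: descend 101000100 ; hops seen [H0,H3] ; pick H3
  Q 162.0.0.0: descend 101000100 ; hops seen [H0,H3] ; pick H3
  Q 15.134.154.174: descend 000 ; hops seen [H0] ; pick H0

== LOOKUPS ==
["H2","H5","H5","H5","H6","H3","H3","H7","H1","H0","H3","H3","H3","H0"]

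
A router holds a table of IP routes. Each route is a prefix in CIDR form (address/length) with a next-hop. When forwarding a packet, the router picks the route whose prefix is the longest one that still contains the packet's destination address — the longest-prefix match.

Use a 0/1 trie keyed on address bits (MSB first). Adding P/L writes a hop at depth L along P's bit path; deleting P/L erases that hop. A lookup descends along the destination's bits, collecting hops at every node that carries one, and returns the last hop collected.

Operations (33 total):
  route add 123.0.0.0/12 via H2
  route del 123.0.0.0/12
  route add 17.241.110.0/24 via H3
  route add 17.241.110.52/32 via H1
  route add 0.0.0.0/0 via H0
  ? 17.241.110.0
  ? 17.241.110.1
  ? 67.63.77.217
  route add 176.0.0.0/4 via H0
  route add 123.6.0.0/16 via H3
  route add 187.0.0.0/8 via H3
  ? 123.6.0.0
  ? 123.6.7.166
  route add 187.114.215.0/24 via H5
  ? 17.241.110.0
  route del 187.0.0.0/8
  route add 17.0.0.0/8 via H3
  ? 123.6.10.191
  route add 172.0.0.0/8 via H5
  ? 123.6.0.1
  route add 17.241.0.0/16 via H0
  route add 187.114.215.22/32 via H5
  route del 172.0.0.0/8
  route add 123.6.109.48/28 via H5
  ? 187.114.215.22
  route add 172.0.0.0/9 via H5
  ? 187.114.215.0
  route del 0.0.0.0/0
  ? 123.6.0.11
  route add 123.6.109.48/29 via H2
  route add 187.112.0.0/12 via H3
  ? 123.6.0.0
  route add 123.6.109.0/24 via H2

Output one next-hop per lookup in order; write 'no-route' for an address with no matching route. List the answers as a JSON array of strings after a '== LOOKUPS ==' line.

Trace:
  + 123.0.0.0/12 (H2) depth=12
  del 123.0.0.0/12 (clear depth 12)
  + 17.241.110.0/24 (H3) depth=24
  + 17.241.110.52/32 (H1) depth=32
  + 0.0.0.0/0 (H0) depth=0
  Q 17.241.110.0: descend 00010001111100010110111000 ; hops seen [H0,H3] ; pick H3
  Q 17.241.110.1: descend 00010001111100010110111000 ; hops seen [H0,H3] ; pick H3
  Q 67.63.77.217: descend 01 ; hops seen [H0] ; pick H0
  + 176.0.0.0/4 (H0) depth=4
  + 123.6.0.0/16 (H3) depth=16
  + 187.0.0.0/8 (H3) depth=8
  Q 123.6.0.0: descend 0111101100000110 ; hops seen [H0,H3] ; pick H3
  Q 123.6.7.166: descend 0111101100000110 ; hops seen [H0,H3] ; pick H3
  + 187.114.215.0/24 (H5) depth=24
  Q 17.241.110.0: descend 00010001111100010110111000 ; hops seen [H0,H3] ; pick H3
  del 187.0.0.0/8 (clear depth 8)
  + 17.0.0.0/8 (H3) depth=8
  Q 123.6.10.191: descend 0111101100000110 ; hops seen [H0,H3] ; pick H3
  + 172.0.0.0/8 (H5) depth=8
  Q 123.6.0.1: descend 0111101100000110 ; hops seen [H0,H3] ; pick H3
  + 17.241.0.0/16 (H0) depth=16
  + 187.114.215.22/32 (H5) depth=32
  del 172.0.0.0/8 (clear depth 8)
  + 123.6.109.48/28 (H5) depth=28
  Q 187.114.215.22: descend 10111011011100101101011100010110 ; hops seen [H0,H0,H5,H5] ; pick H5
  + 172.0.0.0/9 (H5) depth=9
  Q 187.114.215.0: descend 101110110111001011010111000 ; hops seen [H0,H0,H5] ; pick H5
  del 0.0.0.0/0 (clear depth 0)
  Q 123.6.0.11: descend 01111011000001100 ; hops seen [H3] ; pick H3
  + 123.6.109.48/29 (H2) depth=29
  + 187.112.0.0/12 (H3) depth=12
  Q 123.6.0.0: descend 01111011000001100 ; hops seen [H3] ; pick H3
  + 123.6.109.0/24 (H2) depth=24

== LOOKUPS ==
["H3","H3","H0","H3","H3","H3","H3","H3","H5","H5","H3","H3"]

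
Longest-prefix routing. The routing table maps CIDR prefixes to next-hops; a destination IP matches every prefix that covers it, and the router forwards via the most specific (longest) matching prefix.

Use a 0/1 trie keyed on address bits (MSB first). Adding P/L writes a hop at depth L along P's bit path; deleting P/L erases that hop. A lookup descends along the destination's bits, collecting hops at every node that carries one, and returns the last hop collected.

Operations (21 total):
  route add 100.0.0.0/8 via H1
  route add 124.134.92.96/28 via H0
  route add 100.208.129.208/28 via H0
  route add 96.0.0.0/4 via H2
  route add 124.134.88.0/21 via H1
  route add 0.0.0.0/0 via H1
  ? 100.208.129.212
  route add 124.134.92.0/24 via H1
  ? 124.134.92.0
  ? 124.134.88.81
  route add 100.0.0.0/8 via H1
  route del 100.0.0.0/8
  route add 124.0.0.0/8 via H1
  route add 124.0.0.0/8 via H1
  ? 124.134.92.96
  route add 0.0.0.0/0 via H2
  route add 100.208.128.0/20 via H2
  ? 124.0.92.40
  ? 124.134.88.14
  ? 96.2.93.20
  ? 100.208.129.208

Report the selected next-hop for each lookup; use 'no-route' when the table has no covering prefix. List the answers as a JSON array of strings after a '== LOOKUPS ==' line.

Process each operation:
  + 100.0.0.0/8 (H1) depth=8
  + 124.134.92.96/28 (H0) depth=28
  + 100.208.129.208/28 (H0) depth=28
  + 96.0.0.0/4 (H2) depth=4
  + 124.134.88.0/21 (H1) depth=21
  + 0.0.0.0/0 (H1) depth=0
  Q 100.208.129.212: descend 0110010011010000100000011101 ; hops seen [H1,H2,H1,H0] ; pick H0
  + 124.134.92.0/24 (H1) depth=24
  Q 124.134.92.0: descend 0111110010000110010111000 ; hops seen [H1,H1,H1] ; pick H1
  Q 124.134.88.81: descend 011111001000011001011 ; hops seen [H1,H1] ; pick H1
  + 100.0.0.0/8 (H1) depth=8
  - 100.0.0.0/8 clear@8
  + 124.0.0.0/8 (H1) depth=8
  + 124.0.0.0/8 (H1) depth=8
  Q 124.134.92.96: descend 0111110010000110010111000110 ; hops seen [H1,H1,H1,H1,H0] ; pick H0
  + 0.0.0.0/0 (H2) depth=0
  + 100.208.128.0/20 (H2) depth=20
  Q 124.0.92.40: descend 01111100 ; hops seen [H2,H1] ; pick H1
  Q 124.134.88.14: descend 011111001000011001011 ; hops seen [H2,H1,H1] ; pick H1
  Q 96.2.93.20: descend 01100 ; hops seen [H2,H2] ; pick H2
  Q 100.208.129.208: descend 0110010011010000100000011101 ; hops seen [H2,H2,H2,H0] ; pick H0

== LOOKUPS ==
["H0","H1","H1","H0","H1","H1","H2","H0"]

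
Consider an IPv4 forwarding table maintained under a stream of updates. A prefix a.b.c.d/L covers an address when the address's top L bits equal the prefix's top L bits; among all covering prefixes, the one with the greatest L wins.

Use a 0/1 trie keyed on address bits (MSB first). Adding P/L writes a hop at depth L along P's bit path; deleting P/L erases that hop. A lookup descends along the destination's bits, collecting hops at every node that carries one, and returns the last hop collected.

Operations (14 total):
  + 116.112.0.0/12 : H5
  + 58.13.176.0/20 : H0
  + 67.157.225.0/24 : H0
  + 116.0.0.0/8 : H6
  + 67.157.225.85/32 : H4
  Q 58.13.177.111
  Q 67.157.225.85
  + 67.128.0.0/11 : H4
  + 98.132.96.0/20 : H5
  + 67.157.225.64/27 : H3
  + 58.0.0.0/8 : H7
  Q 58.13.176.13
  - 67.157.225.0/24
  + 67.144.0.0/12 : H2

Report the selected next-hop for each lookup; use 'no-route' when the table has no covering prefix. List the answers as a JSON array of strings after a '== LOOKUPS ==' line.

Process each operation:
  + 116.112.0.0/12 (H5) depth=12
  + 58.13.176.0/20 (H0) depth=20
  + 67.157.225.0/24 (H0) depth=24
  + 116.0.0.0/8 (H6) depth=8
  + 67.157.225.85/32 (H4) depth=32
  lookup 58.13.177.111: bits 00111010000011011011 walk d0:-→d1:-→d2:-→d3:-→d4:-→d5:-→d6:-→d7:-→d8:-→d9:-→d10:-→d11:-→d12:-→d13:-→d14:-→d15:-→d16:-→d17:-→d18:-→d19:-→d20:H0 -> H0
  lookup 67.157.225.85: bits 01000011100111011110000101010101 walk d0:-→d1:-→d2:-→d3:-→d4:-→d5:-→d6:-→d7:-→d8:-→d9:-→d10:-→d11:-→d12:-→d13:-→d14:-→d15:-→d16:-→d17:-→d18:-→d19:-→d20:-→d21:-→d22:-→d23:-→d24:H0→d25:-→d26:-→d27:-→d28:-→d29:-→d30:-→d31:-→d32:H4 -> H4
  + 67.128.0.0/11 (H4) depth=11
  + 98.132.96.0/20 (H5) depth=20
  + 67.157.225.64/27 (H3) depth=27
  + 58.0.0.0/8 (H7) depth=8
  lookup 58.13.176.13: bits 00111010000011011011 walk d0:-→d1:-→d2:-→d3:-→d4:-→d5:-→d6:-→d7:-→d8:H7→d9:-→d10:-→d11:-→d12:-→d13:-→d14:-→d15:-→d16:-→d17:-→d18:-→d19:-→d20:H0 -> H0
  del 67.157.225.0/24 (clear depth 24)
  + 67.144.0.0/12 (H2) depth=12

== LOOKUPS ==
["H0","H4","H0"]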